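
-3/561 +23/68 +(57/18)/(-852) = 314669/955944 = 0.33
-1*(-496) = 496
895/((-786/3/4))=-1790/131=-13.66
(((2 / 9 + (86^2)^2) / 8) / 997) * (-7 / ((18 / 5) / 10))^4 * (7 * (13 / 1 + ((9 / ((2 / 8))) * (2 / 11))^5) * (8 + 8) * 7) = 87648954438801010322210937500 / 9481370797503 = 9244333579052104.08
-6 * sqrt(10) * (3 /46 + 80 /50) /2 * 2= -31.60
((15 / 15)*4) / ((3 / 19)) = 76 / 3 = 25.33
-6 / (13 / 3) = -1.38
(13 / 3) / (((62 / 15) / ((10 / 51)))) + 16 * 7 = 177397 / 1581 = 112.21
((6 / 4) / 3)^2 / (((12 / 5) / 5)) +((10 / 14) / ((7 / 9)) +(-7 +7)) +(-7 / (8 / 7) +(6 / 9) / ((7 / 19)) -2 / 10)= -12059 / 3920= -3.08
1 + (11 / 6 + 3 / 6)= 10 / 3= 3.33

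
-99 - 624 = -723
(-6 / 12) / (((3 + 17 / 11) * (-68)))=11 / 6800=0.00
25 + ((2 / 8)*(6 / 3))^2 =101 / 4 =25.25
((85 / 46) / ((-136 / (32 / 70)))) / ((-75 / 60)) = 4 / 805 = 0.00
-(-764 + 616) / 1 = 148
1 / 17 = 0.06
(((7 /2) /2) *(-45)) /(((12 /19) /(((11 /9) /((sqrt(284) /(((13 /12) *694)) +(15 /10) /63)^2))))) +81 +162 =-167980071709775133177 /4283621264180 +4974857931113202132 *sqrt(71) /1070905316045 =-71079.95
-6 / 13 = -0.46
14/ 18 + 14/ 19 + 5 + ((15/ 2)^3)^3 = 6573815023493/ 87552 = 75084692.79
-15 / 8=-1.88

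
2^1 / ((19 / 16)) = 32 / 19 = 1.68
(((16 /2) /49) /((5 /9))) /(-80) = -9 /2450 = -0.00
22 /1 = 22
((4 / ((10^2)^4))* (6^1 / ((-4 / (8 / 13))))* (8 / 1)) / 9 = -1 / 30468750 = -0.00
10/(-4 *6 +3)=-10/21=-0.48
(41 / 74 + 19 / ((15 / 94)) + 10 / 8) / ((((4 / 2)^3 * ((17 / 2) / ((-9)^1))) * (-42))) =268333 / 704480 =0.38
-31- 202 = -233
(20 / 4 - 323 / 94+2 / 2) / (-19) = -241 / 1786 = -0.13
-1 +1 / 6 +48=283 / 6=47.17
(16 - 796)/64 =-195/16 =-12.19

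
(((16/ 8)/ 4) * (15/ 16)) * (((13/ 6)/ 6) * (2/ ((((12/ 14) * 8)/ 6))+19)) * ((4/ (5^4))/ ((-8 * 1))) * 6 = -1079/ 64000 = -0.02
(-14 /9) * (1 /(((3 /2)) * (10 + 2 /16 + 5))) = -0.07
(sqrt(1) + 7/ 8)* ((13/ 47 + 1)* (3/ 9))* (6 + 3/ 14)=6525/ 1316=4.96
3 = 3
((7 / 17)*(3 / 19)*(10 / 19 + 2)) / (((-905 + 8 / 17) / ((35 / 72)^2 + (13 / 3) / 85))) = -886123 / 16986356820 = -0.00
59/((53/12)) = 708/53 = 13.36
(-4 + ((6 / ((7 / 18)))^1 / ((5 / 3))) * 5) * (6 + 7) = 3848 / 7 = 549.71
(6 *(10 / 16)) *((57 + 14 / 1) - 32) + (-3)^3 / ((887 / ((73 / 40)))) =5186979 / 35480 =146.19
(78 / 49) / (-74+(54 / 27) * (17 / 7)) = -39 / 1694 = -0.02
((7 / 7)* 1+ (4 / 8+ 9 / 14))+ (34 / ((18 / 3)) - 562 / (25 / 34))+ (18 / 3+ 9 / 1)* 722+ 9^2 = 5331107 / 525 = 10154.49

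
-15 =-15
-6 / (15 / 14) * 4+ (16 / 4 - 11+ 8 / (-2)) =-167 / 5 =-33.40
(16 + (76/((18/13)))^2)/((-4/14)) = -858662/81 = -10600.77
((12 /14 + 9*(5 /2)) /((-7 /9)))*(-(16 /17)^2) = 26.60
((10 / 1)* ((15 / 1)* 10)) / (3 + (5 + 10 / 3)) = 2250 / 17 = 132.35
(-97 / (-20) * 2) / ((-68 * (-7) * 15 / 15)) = 97 / 4760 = 0.02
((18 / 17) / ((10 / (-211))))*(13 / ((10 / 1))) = -29.04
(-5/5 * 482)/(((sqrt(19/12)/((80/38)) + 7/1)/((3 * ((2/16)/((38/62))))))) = -753076800/17744879 + 448260 * sqrt(57)/933941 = -38.82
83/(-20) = -83/20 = -4.15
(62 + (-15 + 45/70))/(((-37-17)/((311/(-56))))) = 207437/42336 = 4.90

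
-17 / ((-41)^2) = -17 / 1681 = -0.01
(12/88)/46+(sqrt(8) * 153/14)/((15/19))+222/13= 224703/13156+969 * sqrt(2)/35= 56.23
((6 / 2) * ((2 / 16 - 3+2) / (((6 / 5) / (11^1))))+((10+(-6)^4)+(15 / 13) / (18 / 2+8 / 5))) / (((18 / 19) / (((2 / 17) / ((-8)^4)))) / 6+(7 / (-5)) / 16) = 1342661505 / 5757082123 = 0.23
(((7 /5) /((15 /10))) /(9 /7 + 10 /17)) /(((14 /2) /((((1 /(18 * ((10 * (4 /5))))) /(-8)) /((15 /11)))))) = -1309 /28900800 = -0.00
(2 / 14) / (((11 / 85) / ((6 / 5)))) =102 / 77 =1.32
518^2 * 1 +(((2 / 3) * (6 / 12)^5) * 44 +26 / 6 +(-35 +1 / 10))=5365887 / 20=268294.35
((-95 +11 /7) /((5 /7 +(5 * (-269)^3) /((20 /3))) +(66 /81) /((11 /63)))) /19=7848 /23299726885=0.00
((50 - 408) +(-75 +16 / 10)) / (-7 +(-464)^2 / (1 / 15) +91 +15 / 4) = -2876 / 21530185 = -0.00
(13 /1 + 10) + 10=33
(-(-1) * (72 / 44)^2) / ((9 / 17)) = 612 / 121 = 5.06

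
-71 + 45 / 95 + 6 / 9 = -3982 / 57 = -69.86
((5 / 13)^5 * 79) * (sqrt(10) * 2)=4.21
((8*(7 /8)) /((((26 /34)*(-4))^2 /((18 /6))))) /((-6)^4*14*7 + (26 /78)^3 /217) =0.00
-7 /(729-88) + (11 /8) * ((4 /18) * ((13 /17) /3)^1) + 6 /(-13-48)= -2253785 /71789436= -0.03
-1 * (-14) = 14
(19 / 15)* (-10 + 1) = -57 / 5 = -11.40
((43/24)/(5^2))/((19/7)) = 301/11400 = 0.03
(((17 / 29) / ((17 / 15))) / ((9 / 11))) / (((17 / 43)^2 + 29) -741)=-101695 / 114509313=-0.00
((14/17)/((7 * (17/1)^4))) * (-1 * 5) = -10/1419857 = -0.00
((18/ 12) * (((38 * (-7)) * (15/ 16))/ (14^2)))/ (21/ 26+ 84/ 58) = -35815/ 42336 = -0.85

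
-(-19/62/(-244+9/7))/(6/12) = -133/52669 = -0.00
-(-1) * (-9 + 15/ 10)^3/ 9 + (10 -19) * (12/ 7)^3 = -253041/ 2744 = -92.22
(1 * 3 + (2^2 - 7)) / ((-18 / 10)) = 0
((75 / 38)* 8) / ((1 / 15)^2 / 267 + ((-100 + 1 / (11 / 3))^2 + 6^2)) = 545180625 / 344643291856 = 0.00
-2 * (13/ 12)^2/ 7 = -169/ 504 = -0.34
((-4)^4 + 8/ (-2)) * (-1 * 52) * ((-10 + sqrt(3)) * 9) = 1179360 - 117936 * sqrt(3) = 975088.86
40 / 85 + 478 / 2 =4071 / 17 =239.47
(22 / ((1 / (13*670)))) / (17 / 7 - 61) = -134134 / 41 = -3271.56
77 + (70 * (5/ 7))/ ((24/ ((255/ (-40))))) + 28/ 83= 170133/ 2656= 64.06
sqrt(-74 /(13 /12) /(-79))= 2 * sqrt(227994) /1027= 0.93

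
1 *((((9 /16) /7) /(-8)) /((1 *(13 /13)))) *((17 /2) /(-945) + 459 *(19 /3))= -5494213 /188160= -29.20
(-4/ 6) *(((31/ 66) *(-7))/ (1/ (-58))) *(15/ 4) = -31465/ 66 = -476.74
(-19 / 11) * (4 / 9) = -76 / 99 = -0.77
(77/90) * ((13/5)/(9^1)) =1001/4050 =0.25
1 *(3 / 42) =0.07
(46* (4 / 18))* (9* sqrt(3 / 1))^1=92* sqrt(3)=159.35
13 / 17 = 0.76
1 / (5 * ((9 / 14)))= 0.31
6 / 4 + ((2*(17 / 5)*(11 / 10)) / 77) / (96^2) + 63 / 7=16934417 / 1612800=10.50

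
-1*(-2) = 2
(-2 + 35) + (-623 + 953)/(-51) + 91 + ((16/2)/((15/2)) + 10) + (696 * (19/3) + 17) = 1161167/255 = 4553.60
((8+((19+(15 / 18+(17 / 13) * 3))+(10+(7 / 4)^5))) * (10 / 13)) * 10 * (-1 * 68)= -30427.12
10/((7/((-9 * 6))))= -540/7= -77.14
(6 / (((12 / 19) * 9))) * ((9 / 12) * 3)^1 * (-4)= -9.50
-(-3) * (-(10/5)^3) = -24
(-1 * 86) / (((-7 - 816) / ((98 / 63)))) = 1204 / 7407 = 0.16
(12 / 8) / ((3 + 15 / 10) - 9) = -1 / 3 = -0.33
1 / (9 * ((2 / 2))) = 1 / 9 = 0.11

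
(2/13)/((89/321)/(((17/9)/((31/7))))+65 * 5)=12733/26952263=0.00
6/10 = 0.60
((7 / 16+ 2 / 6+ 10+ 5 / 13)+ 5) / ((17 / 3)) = 593 / 208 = 2.85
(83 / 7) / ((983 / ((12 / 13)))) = 996 / 89453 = 0.01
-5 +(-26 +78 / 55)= -1627 / 55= -29.58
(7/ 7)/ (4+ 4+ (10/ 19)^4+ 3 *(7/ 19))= 130321/ 1196607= 0.11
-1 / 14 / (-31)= 1 / 434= 0.00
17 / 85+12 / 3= 21 / 5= 4.20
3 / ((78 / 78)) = 3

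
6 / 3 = 2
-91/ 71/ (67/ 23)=-2093/ 4757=-0.44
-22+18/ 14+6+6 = -61/ 7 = -8.71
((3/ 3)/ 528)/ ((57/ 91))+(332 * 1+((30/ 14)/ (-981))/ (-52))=99110293537/ 298522224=332.00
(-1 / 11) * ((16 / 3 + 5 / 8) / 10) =-13 / 240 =-0.05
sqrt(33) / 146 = 0.04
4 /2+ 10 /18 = 23 /9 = 2.56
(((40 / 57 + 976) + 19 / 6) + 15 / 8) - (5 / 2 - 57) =157509 / 152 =1036.24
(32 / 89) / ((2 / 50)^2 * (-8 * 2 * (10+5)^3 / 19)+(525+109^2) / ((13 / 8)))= 0.00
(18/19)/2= 9/19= 0.47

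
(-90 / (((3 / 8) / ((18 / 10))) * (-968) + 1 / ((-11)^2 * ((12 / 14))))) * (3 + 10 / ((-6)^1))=9680 / 16267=0.60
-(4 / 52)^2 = -1 / 169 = -0.01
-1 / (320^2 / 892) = -223 / 25600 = -0.01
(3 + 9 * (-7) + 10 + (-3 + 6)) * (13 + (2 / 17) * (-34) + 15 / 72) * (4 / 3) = -10387 / 18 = -577.06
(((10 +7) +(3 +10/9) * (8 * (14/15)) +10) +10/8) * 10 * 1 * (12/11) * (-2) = -127324/99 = -1286.10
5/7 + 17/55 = 394/385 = 1.02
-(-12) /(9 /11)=44 /3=14.67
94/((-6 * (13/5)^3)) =-5875/6591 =-0.89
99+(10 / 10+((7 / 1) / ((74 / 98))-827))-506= -45278 / 37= -1223.73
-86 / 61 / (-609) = 86 / 37149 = 0.00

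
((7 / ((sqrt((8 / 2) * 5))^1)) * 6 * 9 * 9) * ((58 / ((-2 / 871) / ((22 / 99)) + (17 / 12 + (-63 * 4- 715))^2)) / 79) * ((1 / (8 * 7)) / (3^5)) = 909324 * sqrt(5) / 46190988859685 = 0.00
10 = 10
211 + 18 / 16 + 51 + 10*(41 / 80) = 1073 / 4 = 268.25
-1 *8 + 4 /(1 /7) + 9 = 29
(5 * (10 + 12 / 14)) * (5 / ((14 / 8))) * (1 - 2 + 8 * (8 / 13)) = 387600 / 637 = 608.48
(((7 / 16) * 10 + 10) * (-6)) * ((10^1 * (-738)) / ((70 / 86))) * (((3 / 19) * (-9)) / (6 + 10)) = -147801105 / 2128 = -69455.41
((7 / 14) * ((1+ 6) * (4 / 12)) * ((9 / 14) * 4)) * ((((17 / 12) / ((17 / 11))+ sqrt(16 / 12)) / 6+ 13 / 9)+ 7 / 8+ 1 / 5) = sqrt(3) / 3+ 481 / 60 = 8.59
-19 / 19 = -1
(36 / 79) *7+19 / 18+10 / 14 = 49369 / 9954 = 4.96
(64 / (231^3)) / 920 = 8 / 1417534965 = 0.00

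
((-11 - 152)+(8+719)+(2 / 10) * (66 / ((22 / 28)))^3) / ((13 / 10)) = 1191048 / 13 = 91619.08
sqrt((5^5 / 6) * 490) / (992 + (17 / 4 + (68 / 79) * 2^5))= 39500 * sqrt(3) / 138651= 0.49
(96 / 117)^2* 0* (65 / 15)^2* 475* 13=0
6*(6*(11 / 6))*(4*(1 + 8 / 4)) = 792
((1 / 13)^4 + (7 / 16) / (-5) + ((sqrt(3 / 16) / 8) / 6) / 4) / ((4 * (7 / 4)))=-0.01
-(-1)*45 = 45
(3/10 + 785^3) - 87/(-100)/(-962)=46535463353773/96200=483736625.30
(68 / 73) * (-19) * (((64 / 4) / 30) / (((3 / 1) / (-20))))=41344 / 657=62.93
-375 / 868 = -0.43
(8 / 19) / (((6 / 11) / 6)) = 88 / 19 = 4.63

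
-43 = -43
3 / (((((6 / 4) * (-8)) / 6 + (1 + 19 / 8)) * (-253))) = -24 / 2783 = -0.01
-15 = -15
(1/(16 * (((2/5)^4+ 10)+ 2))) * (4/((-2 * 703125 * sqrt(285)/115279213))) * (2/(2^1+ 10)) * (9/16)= -6067327 * sqrt(285)/10823040000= -0.01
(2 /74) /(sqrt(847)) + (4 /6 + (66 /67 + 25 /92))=sqrt(7) /2849 + 35569 /18492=1.92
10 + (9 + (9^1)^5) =59068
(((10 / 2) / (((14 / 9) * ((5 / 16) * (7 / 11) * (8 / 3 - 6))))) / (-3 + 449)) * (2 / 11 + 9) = -5454 / 54635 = -0.10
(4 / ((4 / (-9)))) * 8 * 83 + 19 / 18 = -107549 / 18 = -5974.94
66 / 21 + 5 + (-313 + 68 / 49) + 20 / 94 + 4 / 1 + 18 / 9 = -684582 / 2303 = -297.26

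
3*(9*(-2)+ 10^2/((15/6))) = 66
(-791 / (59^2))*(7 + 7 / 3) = -22148 / 10443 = -2.12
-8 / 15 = -0.53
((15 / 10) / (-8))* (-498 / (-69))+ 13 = 2143 / 184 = 11.65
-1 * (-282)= 282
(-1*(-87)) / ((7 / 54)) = 4698 / 7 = 671.14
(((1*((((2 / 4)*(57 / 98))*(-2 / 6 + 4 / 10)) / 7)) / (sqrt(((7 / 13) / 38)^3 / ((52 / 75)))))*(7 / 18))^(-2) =250151186250 / 70719863539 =3.54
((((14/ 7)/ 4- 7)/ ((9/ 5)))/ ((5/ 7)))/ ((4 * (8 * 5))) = -91/ 2880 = -0.03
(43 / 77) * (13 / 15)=559 / 1155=0.48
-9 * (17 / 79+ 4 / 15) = -1713 / 395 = -4.34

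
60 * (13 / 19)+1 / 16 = 12499 / 304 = 41.12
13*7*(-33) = -3003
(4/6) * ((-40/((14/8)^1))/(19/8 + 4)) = -2560/1071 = -2.39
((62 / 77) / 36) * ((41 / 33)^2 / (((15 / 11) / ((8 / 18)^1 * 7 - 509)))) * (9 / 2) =-237261383 / 4116420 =-57.64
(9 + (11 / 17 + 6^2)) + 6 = 878 / 17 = 51.65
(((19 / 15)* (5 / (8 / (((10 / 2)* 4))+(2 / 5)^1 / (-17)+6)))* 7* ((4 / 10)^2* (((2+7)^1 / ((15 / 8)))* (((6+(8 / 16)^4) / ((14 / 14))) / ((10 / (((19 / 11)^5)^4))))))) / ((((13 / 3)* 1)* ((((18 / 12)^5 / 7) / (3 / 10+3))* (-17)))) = -27157101864244822772538914076056 / 3635946151589775036091381875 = -7469.06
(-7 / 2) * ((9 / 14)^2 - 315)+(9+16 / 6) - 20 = 183577 / 168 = 1092.72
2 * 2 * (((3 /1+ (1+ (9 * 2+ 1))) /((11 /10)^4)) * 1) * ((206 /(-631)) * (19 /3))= -3600880000 /27715413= -129.92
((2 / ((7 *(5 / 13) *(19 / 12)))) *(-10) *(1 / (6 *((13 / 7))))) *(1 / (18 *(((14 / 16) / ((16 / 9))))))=-512 / 10773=-0.05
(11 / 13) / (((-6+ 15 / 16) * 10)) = -88 / 5265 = -0.02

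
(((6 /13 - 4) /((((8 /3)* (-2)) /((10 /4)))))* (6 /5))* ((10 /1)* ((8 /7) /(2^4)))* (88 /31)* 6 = 68310 /2821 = 24.21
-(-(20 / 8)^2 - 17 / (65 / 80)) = 1413 / 52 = 27.17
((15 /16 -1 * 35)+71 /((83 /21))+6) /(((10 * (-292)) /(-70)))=-93877 /387776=-0.24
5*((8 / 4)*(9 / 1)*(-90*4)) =-32400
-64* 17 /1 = -1088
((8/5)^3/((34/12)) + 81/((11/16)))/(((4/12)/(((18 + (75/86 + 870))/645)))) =106553591928/216101875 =493.07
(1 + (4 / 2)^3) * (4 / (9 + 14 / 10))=45 / 13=3.46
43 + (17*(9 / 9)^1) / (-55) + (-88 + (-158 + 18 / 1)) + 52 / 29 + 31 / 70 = -4088023 / 22330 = -183.07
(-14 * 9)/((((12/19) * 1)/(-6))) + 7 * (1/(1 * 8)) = 9583/8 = 1197.88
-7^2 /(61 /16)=-784 /61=-12.85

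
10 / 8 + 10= 45 / 4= 11.25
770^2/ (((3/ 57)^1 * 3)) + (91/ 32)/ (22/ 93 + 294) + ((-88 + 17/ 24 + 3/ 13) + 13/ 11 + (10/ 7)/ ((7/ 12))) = 69117350309932835/ 18406996608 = 3754949.91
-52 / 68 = -0.76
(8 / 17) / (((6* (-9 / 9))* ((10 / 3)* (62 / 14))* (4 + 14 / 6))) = -42 / 50065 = -0.00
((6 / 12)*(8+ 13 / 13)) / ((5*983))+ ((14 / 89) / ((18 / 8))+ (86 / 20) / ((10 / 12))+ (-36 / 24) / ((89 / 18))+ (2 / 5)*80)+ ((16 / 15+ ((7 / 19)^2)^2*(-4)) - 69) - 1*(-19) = -61975772569651 / 5130626997150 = -12.08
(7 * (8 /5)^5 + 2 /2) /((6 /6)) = 232501 /3125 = 74.40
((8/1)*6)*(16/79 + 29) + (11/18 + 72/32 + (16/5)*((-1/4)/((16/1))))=9986227/7110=1404.53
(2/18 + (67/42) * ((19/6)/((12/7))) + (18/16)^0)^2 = 16.47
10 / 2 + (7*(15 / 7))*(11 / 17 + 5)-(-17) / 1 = 1814 / 17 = 106.71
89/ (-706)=-0.13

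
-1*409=-409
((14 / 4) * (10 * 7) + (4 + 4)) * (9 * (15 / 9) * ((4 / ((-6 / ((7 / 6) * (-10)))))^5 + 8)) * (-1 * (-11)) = 23393513834680 / 19683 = 1188513632.81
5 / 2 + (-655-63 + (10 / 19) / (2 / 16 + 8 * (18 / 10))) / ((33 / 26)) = -410309869 / 728574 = -563.17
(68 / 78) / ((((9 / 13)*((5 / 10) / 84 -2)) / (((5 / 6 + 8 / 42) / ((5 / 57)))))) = -111112 / 15075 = -7.37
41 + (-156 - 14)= -129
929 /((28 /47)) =43663 /28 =1559.39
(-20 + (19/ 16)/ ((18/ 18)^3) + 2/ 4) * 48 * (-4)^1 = 3516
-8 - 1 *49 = -57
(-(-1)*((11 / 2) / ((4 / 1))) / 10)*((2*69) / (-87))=-253 / 1160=-0.22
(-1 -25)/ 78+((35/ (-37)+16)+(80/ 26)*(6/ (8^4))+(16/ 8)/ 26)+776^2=222454099841/ 369408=602190.80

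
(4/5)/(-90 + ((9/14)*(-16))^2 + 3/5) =196/4017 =0.05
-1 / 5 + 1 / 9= -4 / 45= -0.09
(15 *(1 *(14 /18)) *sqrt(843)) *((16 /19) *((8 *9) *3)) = 40320 *sqrt(843) /19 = 61614.19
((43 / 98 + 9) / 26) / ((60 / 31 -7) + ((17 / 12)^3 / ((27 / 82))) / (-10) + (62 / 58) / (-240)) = -48497454000 / 792521128763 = -0.06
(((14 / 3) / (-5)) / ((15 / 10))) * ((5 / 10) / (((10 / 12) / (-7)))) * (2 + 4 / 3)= 392 / 45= 8.71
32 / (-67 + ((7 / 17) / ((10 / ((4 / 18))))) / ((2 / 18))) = -0.48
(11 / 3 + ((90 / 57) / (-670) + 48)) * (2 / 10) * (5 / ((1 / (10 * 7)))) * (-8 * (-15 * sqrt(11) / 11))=552456800 * sqrt(11) / 14003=130849.95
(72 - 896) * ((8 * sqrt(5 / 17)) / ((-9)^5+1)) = 824 * sqrt(85) / 125477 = 0.06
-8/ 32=-0.25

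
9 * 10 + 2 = 92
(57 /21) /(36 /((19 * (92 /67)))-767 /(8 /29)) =-66424 /68007569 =-0.00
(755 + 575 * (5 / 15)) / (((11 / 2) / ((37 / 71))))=2960 / 33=89.70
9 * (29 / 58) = 9 / 2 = 4.50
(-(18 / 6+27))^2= 900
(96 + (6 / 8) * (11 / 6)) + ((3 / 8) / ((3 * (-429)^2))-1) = 35473903 / 368082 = 96.38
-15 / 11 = -1.36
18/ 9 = 2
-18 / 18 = -1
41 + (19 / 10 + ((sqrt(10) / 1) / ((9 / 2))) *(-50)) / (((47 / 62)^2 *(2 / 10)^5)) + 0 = -180698.01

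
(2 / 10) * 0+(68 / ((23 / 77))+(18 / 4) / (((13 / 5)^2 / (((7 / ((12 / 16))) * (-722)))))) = -16551416 / 3887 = -4258.15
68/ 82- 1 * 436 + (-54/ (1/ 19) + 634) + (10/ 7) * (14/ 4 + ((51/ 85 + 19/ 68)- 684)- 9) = -17670903/ 9758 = -1810.91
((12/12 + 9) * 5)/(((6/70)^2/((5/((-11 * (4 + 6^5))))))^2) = 37515625/11864776968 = 0.00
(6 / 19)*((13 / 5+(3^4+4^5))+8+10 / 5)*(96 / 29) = 3218688 / 2755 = 1168.31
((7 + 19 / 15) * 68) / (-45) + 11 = -1007 / 675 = -1.49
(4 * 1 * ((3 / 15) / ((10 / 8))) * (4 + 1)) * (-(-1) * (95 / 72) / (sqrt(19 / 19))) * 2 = 8.44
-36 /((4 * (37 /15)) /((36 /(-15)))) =8.76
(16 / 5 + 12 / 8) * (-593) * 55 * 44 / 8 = -3372391 / 4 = -843097.75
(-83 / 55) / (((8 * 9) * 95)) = -83 / 376200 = -0.00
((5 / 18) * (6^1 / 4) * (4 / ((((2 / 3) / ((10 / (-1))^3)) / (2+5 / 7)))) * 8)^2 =144400000000 / 49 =2946938775.51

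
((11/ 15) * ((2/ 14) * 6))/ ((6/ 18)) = 66/ 35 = 1.89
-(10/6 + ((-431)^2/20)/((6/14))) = -1300427/60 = -21673.78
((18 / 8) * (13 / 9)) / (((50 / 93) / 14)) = 8463 / 100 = 84.63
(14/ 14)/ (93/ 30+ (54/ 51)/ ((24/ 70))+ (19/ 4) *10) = 170/ 9127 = 0.02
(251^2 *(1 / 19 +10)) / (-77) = -12033191 / 1463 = -8225.01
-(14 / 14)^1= -1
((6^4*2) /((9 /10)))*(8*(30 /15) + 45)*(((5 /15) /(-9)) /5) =-3904 /3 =-1301.33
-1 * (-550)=550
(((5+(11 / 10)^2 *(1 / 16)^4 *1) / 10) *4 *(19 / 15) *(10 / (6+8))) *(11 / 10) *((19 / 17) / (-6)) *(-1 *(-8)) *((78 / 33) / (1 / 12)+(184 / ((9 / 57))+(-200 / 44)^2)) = -434541143707081 / 120637440000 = -3602.04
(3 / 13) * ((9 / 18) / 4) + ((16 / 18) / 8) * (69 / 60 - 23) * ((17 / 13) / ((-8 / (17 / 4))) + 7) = -88007 / 5760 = -15.28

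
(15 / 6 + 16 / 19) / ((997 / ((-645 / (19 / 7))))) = -573405 / 719834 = -0.80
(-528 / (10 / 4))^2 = 1115136 / 25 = 44605.44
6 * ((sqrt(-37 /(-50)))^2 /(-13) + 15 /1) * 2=58278 /325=179.32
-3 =-3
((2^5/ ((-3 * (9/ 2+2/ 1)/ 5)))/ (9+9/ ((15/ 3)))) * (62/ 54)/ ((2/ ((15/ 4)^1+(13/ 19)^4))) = -6414082900/ 3705156351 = -1.73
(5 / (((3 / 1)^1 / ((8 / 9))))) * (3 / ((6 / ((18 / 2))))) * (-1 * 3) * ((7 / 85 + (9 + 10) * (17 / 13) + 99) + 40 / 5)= -583124 / 221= -2638.57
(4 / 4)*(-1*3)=-3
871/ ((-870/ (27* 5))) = -135.16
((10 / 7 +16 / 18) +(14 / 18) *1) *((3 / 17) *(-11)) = -715 / 119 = -6.01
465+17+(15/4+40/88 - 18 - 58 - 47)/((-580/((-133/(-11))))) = 484.48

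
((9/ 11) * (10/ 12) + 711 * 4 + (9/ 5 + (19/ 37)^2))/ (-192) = -14.83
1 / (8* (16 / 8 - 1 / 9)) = 9 / 136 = 0.07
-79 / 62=-1.27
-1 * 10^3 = -1000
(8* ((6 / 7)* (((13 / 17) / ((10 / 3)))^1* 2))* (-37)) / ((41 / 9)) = -623376 / 24395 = -25.55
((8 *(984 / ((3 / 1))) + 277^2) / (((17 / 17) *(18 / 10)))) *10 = 440850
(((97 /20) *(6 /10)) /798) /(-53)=-97 /1409800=-0.00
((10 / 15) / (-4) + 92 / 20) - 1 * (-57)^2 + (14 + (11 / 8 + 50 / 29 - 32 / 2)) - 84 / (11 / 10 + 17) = -2045918527 / 629880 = -3248.11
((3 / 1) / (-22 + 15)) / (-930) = 1 / 2170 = 0.00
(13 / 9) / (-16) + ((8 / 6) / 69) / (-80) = -1499 / 16560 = -0.09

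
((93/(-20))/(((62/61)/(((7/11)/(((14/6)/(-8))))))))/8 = 549/440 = 1.25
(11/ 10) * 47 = 517/ 10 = 51.70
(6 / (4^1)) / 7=3 / 14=0.21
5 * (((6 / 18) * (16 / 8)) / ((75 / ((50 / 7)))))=20 / 63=0.32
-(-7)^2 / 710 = -49 / 710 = -0.07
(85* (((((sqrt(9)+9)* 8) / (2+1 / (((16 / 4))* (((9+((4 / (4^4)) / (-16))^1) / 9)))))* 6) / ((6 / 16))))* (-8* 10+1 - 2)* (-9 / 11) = 3845539.09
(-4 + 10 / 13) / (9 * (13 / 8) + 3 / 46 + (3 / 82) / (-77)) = -8132432 / 36976745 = -0.22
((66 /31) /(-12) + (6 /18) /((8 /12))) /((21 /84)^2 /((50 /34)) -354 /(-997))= 3988000 /4915019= 0.81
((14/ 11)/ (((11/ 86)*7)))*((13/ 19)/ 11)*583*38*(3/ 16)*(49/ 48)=1451723/ 3872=374.93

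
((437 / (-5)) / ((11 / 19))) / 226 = -8303 / 12430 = -0.67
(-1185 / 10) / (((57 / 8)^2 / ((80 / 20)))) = -10112 / 1083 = -9.34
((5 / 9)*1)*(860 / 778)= 2150 / 3501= 0.61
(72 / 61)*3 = 216 / 61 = 3.54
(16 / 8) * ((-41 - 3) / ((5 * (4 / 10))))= -44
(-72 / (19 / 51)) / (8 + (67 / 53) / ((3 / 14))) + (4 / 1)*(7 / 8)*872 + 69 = 3837263 / 1235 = 3107.10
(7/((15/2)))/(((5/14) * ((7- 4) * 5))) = 196/1125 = 0.17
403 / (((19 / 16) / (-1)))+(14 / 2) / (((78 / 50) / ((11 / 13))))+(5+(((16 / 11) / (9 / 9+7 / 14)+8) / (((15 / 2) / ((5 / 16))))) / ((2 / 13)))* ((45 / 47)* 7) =-2846513069 / 9960522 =-285.78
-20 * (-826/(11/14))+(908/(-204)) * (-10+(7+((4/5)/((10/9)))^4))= 1536731765601/73046875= 21037.61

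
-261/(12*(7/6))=-18.64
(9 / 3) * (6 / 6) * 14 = 42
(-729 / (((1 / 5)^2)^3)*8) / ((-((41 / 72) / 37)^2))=646704648000000 / 1681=384714246281.98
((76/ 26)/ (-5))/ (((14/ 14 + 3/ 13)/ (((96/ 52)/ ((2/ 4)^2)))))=-228/ 65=-3.51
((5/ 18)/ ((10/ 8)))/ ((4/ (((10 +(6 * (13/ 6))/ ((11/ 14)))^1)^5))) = 1061412655616/ 1449459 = 732281.94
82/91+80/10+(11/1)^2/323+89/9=5069746/264537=19.16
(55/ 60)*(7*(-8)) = -154/ 3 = -51.33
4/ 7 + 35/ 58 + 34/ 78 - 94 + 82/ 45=-90.57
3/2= 1.50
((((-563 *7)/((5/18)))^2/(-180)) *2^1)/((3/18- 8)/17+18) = -28515799116/223625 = -127516.15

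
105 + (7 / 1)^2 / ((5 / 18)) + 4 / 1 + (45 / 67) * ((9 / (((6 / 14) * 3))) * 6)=105059 / 335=313.61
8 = 8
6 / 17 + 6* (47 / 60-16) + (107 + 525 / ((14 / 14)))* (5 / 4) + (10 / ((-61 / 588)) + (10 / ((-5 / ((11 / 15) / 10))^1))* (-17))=94131523 / 155550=605.15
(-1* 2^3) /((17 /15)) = -120 /17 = -7.06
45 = 45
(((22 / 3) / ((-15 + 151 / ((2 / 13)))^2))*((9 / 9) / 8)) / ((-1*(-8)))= 11 / 89675736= 0.00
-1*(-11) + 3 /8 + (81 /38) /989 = 11.38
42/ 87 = 0.48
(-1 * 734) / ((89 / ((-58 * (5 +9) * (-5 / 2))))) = -16741.80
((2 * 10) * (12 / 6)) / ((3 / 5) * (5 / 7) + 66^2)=56 / 6099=0.01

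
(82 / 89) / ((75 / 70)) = 1148 / 1335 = 0.86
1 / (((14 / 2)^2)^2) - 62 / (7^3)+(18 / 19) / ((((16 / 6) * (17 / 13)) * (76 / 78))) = 11608721 / 117879496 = 0.10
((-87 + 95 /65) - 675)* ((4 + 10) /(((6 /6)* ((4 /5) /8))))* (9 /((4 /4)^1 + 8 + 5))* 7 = -6228810 /13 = -479139.23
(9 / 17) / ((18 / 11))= 11 / 34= 0.32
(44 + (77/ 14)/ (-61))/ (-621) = -0.07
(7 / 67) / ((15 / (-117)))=-273 / 335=-0.81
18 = 18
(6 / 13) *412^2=1018464 / 13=78343.38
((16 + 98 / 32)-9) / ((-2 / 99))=-15939 / 32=-498.09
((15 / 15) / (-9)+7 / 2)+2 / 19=1195 / 342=3.49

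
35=35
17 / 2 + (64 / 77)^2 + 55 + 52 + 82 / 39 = 54706205 / 462462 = 118.29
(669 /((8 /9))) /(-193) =-6021 /1544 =-3.90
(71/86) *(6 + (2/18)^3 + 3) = 232951/31347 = 7.43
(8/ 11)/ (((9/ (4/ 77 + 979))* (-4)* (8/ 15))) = -125645/ 3388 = -37.09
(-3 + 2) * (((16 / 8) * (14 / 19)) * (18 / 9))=-56 / 19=-2.95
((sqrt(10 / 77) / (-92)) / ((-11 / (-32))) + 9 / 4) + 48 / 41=561 / 164-8*sqrt(770) / 19481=3.41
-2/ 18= -1/ 9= -0.11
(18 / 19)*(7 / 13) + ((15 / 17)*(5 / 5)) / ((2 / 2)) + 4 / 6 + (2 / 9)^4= 56795777 / 27549639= 2.06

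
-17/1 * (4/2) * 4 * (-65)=8840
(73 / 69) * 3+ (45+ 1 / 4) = 4455 / 92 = 48.42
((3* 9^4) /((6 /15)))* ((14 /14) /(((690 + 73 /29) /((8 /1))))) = 568.45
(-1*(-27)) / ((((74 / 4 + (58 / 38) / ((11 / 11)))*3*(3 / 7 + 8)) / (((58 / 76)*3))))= 5481 / 44899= 0.12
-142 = -142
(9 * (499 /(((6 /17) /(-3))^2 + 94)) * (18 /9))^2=1684541814201 /184552225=9127.72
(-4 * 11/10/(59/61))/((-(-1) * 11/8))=-976/295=-3.31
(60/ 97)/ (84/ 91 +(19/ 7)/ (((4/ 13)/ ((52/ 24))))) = 131040/ 4244623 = 0.03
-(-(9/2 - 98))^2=-34969/4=-8742.25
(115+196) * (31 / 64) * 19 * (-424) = -9708487 / 8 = -1213560.88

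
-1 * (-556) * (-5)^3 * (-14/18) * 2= 973000/9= 108111.11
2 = 2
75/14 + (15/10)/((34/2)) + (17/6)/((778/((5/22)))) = 66557123/12220824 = 5.45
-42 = -42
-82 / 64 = -41 / 32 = -1.28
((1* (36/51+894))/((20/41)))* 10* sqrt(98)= 2182635* sqrt(2)/17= 181571.30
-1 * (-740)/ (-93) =-740/ 93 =-7.96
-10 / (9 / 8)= -80 / 9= -8.89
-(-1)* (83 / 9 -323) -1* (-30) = -2554 / 9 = -283.78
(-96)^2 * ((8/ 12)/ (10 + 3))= 472.62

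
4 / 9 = 0.44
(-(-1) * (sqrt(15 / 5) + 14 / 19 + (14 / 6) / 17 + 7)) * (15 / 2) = 72.05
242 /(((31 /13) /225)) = 707850 /31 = 22833.87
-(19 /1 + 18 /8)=-85 /4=-21.25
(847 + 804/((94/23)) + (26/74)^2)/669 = 1.56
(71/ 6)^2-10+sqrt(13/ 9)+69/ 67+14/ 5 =135.06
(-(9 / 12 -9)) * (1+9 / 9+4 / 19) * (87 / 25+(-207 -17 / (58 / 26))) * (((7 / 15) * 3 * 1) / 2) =-742576527 / 275500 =-2695.38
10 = 10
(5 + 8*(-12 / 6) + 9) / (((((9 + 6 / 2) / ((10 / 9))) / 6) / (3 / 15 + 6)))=-6.89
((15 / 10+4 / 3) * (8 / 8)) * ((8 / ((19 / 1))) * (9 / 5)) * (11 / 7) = 2244 / 665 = 3.37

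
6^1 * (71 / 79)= 426 / 79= 5.39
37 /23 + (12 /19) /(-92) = 700 /437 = 1.60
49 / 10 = 4.90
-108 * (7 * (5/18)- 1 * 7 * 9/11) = 4494/11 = 408.55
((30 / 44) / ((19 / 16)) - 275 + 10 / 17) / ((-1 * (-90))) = -21621 / 7106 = -3.04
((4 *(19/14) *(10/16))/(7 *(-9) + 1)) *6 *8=-2.63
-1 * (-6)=6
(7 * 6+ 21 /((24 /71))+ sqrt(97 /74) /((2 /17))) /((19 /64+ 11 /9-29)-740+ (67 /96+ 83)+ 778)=1.21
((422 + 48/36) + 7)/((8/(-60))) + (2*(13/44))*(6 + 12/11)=-780041/242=-3223.31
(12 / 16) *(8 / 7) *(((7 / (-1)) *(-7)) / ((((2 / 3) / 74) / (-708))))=-3300696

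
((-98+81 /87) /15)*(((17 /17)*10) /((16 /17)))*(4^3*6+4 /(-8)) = -36704785 /1392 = -26368.38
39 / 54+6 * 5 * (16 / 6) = 1453 / 18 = 80.72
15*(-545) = -8175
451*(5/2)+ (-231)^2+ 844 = 110665/2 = 55332.50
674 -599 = 75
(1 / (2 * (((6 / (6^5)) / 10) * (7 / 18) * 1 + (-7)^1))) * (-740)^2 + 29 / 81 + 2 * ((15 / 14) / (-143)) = -739823628889894 / 18914494599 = -39114.11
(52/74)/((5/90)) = 468/37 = 12.65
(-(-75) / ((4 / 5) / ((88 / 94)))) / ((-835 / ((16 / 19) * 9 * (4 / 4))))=-118800 / 149131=-0.80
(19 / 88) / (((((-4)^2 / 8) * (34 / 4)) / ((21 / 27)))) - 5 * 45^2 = -136322867 / 13464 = -10124.99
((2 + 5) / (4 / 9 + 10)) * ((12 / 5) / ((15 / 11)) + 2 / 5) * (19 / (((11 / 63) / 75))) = 6108291 / 517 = 11814.88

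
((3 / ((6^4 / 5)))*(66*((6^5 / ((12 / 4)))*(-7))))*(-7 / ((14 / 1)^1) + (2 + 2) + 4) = -103950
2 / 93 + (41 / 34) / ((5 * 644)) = 222773 / 10181640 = 0.02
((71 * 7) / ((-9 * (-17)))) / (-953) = -497 / 145809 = -0.00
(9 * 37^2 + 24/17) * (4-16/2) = -837924/17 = -49289.65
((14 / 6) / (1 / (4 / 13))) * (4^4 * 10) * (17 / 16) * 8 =609280 / 39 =15622.56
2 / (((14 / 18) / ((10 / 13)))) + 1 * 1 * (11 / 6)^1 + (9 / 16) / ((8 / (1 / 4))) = 535193 / 139776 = 3.83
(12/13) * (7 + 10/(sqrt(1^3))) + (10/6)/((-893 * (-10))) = 1093045/69654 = 15.69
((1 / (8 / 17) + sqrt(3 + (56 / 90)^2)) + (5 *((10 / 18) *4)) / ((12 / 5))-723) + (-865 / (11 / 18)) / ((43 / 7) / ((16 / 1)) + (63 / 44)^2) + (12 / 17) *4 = -78425057345 / 60562296 + 19 *sqrt(19) / 45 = -1293.11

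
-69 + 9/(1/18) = 93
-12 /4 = -3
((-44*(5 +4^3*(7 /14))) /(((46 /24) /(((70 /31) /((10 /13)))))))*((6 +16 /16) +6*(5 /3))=-42387.37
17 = 17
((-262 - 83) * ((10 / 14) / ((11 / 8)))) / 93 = -4600 / 2387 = -1.93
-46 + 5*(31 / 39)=-1639 / 39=-42.03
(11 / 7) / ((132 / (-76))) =-19 / 21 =-0.90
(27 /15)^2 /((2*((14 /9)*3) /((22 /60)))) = 891 /7000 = 0.13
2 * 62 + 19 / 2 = 267 / 2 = 133.50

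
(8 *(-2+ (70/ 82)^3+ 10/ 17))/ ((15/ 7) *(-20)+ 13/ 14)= 103625648/ 687762659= 0.15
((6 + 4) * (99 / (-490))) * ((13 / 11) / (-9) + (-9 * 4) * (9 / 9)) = 73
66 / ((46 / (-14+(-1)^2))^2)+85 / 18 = 47579 / 4761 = 9.99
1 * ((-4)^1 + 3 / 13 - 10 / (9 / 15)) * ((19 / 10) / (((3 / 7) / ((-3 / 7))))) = 15143 / 390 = 38.83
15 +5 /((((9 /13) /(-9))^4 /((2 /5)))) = 57137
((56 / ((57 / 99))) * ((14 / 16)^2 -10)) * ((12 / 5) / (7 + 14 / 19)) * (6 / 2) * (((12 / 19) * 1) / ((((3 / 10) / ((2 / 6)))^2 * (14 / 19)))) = -43340 / 49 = -884.49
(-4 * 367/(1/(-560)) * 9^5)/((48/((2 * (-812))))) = -1642371564960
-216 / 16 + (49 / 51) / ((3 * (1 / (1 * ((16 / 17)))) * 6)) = -209897 / 15606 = -13.45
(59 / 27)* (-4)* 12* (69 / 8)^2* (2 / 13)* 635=-762268.65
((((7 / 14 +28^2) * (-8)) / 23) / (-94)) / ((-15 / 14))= -14644 / 5405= -2.71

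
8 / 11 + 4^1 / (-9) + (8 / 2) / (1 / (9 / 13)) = 3928 / 1287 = 3.05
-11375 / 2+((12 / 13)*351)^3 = 68013073 / 2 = 34006536.50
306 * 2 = 612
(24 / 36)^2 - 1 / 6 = 5 / 18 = 0.28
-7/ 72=-0.10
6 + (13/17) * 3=141/17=8.29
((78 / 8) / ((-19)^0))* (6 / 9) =13 / 2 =6.50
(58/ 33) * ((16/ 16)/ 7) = 58/ 231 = 0.25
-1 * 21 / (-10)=21 / 10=2.10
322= 322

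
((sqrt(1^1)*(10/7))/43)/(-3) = -10/903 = -0.01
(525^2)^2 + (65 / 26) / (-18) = 2734889062495 / 36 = 75969140624.86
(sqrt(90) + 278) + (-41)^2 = 1968.49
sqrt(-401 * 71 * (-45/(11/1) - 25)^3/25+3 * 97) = sqrt(410496860851)/121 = 5295.04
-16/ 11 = -1.45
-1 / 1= -1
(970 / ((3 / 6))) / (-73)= -1940 / 73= -26.58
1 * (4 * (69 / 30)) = 46 / 5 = 9.20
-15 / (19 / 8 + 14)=-120 / 131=-0.92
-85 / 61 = -1.39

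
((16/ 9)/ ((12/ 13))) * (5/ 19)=260/ 513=0.51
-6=-6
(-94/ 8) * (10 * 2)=-235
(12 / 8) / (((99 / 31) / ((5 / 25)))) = 31 / 330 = 0.09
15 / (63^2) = 5 / 1323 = 0.00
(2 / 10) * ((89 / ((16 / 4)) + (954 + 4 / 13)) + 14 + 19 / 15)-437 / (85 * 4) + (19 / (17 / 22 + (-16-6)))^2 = 715304269166 / 3614825175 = 197.88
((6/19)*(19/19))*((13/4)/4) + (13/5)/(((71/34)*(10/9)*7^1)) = 786903/1888600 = 0.42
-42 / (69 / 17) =-238 / 23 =-10.35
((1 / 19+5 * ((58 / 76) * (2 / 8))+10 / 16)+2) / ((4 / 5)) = 345 / 76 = 4.54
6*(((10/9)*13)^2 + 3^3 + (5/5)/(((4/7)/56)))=54050/27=2001.85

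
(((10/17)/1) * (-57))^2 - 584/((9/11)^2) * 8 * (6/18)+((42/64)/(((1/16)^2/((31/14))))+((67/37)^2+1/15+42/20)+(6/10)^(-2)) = -158044242383/192281526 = -821.94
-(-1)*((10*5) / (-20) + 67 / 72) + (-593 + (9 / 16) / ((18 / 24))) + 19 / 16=-85339 / 144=-592.63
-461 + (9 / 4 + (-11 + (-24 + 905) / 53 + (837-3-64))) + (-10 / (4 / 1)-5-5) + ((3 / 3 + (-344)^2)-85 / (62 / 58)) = 118561.86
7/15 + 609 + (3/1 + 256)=13027/15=868.47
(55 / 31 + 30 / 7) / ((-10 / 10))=-1315 / 217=-6.06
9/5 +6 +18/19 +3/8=9.12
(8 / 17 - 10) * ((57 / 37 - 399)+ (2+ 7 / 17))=40254570 / 10693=3764.57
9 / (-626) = -9 / 626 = -0.01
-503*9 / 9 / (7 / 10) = -5030 / 7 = -718.57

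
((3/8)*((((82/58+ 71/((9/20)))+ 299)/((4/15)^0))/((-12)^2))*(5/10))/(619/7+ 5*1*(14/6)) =209279/35111808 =0.01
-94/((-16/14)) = 329/4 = 82.25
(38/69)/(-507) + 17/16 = 594103/559728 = 1.06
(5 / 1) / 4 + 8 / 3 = 47 / 12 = 3.92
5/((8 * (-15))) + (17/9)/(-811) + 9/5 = 1.76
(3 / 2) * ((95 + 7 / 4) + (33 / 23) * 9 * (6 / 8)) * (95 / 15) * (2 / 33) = 61.28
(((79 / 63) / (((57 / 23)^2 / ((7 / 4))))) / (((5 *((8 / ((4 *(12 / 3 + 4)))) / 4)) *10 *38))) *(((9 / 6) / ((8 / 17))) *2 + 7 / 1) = 4471637 / 111115800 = 0.04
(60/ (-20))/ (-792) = 1/ 264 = 0.00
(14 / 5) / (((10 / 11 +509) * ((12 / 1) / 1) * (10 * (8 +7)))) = 77 / 25240500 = 0.00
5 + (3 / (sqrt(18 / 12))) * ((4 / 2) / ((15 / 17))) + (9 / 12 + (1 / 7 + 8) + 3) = 34 * sqrt(6) / 15 + 473 / 28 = 22.45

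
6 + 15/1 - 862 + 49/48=-40319/48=-839.98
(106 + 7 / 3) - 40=205 / 3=68.33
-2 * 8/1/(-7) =16/7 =2.29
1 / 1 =1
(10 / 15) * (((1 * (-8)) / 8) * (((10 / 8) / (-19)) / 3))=5 / 342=0.01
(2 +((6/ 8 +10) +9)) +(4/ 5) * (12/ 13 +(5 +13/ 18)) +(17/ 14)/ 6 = 27.27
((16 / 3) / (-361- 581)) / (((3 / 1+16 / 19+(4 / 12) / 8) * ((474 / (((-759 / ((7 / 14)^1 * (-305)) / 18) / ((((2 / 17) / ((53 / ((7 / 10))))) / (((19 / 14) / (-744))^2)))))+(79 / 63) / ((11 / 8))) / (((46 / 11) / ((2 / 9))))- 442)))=-122808145248 / 3546474175702788187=-0.00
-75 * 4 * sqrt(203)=-300 * sqrt(203)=-4274.34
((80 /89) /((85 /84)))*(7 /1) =9408 /1513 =6.22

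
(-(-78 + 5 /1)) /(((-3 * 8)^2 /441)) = 3577 /64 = 55.89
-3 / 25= -0.12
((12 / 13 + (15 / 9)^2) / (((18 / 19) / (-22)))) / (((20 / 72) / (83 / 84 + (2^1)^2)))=-37918243 / 24570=-1543.27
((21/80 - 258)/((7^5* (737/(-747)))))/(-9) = -1711377/990940720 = -0.00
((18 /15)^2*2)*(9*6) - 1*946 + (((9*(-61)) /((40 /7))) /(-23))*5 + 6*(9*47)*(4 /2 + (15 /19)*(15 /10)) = 639062873 /87400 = 7311.93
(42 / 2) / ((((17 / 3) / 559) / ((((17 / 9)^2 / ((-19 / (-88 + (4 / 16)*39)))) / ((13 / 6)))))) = 1601621 / 114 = 14049.31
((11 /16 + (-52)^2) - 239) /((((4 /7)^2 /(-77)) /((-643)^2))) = -61541314330727 /256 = -240395759104.40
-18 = -18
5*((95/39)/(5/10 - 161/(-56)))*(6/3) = 7600/1053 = 7.22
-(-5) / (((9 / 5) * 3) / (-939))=-7825 / 9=-869.44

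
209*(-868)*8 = -1451296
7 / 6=1.17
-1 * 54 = -54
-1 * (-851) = 851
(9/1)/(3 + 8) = 9/11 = 0.82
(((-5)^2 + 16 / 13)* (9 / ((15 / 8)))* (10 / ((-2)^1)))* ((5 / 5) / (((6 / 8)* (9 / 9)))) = -10912 / 13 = -839.38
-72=-72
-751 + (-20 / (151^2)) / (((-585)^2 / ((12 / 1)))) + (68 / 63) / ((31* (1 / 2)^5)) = -84650444125417 / 112884444855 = -749.89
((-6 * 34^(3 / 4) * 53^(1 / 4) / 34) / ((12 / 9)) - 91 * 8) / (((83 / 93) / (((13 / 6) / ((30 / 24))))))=-586768 / 415 - 3627 * 34^(3 / 4) * 53^(1 / 4) / 14110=-1423.66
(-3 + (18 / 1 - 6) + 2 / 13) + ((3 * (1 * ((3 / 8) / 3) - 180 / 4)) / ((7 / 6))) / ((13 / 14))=-2993 / 26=-115.12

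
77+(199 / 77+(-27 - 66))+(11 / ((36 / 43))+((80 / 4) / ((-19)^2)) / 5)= -265799 / 1000692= -0.27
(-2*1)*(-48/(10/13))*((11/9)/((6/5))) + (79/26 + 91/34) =264191/1989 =132.83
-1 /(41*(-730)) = 0.00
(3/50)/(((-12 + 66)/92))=23/225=0.10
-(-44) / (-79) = -44 / 79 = -0.56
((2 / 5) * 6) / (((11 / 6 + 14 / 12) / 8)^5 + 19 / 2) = 393216 / 1557695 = 0.25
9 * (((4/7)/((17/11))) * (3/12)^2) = 99/476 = 0.21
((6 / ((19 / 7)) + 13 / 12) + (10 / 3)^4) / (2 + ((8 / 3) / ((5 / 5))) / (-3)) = 780277 / 6840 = 114.08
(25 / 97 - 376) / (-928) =36447 / 90016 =0.40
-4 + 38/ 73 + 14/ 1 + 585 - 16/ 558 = 12128383/ 20367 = 595.49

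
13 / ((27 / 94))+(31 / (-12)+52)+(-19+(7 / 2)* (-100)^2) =3788173 / 108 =35075.68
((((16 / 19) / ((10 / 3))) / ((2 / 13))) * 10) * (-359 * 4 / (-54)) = 74672 / 171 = 436.68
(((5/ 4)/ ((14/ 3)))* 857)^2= 165251025/ 3136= 52694.84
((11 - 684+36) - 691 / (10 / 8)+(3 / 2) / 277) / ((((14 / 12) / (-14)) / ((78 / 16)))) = 385600527 / 5540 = 69602.98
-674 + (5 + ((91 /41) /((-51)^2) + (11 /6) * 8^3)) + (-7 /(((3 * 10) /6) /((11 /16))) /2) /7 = 4600045189 /17062560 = 269.60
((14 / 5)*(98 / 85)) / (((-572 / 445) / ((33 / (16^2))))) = -91581 / 282880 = -0.32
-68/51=-4/3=-1.33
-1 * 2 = -2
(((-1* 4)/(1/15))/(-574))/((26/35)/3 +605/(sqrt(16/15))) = -187200/2481786315919 +114345000* sqrt(15)/2481786315919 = 0.00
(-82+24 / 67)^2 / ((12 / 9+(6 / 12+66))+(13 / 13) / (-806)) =36174368100 / 368138401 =98.26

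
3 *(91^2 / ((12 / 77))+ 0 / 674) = 637637 / 4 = 159409.25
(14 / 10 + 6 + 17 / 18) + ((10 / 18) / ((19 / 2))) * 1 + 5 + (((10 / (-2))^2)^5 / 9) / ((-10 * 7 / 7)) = -92761978 / 855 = -108493.54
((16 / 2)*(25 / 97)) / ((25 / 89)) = 712 / 97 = 7.34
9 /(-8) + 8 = 55 /8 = 6.88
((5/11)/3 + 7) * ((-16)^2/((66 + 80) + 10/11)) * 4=15104/303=49.85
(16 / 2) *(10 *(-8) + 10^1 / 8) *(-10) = 6300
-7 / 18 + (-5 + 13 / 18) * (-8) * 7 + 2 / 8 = 2873 / 12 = 239.42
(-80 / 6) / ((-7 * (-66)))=-20 / 693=-0.03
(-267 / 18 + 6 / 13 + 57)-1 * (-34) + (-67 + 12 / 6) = 907 / 78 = 11.63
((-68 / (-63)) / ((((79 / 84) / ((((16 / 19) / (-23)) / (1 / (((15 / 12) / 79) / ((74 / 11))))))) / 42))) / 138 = -209440 / 6962840301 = -0.00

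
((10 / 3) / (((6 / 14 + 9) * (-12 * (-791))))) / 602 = 5 / 80814888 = 0.00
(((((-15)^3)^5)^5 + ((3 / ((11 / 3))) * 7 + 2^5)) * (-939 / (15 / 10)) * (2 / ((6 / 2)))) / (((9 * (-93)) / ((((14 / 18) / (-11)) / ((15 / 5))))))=1552170707616414775118464300320755899739953540146780025521522361486859153956174850463863550440 / 8203437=189209804087776230270125100000000000000000000000000000000000000000000000000000000000000.00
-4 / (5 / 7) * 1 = -28 / 5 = -5.60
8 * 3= 24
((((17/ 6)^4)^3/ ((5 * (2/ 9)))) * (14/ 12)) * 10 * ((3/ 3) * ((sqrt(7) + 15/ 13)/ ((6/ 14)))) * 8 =142742448121291445/ 2358180864 + 28548489624258289 * sqrt(7)/ 544195584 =199326808.21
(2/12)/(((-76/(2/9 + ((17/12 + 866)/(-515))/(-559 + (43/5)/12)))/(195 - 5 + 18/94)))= -62519929157/665500441608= -0.09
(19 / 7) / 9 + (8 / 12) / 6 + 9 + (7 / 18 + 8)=2243 / 126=17.80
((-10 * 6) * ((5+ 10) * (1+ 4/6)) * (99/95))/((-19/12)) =987.26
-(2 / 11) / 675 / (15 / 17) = -34 / 111375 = -0.00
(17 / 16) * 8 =17 / 2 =8.50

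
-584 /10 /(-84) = 73 /105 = 0.70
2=2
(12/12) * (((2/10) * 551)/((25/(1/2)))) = 551/250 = 2.20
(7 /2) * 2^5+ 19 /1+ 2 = 133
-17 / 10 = -1.70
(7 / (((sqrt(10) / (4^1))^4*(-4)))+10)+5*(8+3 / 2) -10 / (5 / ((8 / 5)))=2491 / 50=49.82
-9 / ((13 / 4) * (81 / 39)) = -4 / 3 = -1.33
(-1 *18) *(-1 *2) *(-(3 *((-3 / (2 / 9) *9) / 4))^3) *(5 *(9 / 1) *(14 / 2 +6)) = 15935694332.70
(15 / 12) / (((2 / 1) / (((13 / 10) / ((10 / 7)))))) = 91 / 160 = 0.57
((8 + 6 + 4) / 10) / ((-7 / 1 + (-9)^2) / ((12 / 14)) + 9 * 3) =27 / 1700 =0.02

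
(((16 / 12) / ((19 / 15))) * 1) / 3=20 / 57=0.35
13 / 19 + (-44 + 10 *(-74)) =-14883 / 19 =-783.32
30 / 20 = 3 / 2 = 1.50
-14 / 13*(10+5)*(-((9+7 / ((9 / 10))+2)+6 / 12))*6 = 1868.46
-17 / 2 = -8.50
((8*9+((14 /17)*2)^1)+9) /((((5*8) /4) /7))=1967 /34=57.85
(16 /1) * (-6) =-96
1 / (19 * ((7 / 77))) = 11 / 19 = 0.58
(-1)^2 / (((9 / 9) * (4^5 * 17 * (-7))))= -1 / 121856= -0.00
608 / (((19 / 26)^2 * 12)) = 5408 / 57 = 94.88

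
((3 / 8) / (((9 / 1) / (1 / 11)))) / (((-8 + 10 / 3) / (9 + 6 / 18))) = -1 / 132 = -0.01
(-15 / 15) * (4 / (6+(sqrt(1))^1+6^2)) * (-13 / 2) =26 / 43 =0.60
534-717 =-183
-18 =-18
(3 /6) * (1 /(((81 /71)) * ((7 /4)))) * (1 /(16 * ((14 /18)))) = 71 /3528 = 0.02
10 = 10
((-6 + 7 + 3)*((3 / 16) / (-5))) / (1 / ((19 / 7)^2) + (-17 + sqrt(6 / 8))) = 0.01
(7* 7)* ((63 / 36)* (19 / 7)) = 931 / 4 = 232.75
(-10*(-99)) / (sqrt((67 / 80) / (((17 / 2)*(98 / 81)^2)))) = 21560*sqrt(11390) / 603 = 3815.87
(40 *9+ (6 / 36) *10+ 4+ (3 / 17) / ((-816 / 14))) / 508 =2536243 / 3523488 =0.72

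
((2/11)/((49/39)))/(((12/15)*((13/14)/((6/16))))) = 45/616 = 0.07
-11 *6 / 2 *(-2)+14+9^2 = 161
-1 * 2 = -2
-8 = -8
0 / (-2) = 0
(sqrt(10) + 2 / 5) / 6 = 1 / 15 + sqrt(10) / 6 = 0.59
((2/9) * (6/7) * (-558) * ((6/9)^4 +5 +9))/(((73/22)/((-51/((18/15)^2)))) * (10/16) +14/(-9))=1066648000/1140951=934.88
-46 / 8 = -23 / 4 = -5.75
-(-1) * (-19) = -19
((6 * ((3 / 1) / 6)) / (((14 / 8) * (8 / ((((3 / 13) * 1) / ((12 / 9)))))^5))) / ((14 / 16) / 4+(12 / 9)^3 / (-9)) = -43046721 / 236419991994368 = -0.00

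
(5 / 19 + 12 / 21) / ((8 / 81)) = 8991 / 1064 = 8.45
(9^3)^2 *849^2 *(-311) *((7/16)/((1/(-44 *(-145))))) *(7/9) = -1034534752248735045/4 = -258633688062183761.25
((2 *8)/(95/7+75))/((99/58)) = 0.11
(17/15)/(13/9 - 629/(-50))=510/6311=0.08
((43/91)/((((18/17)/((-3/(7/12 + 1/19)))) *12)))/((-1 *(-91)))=-13889/7204470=-0.00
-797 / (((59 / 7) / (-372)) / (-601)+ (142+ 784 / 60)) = -6236540940 / 1213400063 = -5.14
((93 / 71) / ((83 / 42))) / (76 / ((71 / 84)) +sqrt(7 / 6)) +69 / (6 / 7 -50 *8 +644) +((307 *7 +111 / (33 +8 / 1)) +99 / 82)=219333112467582787 / 101863609976797 -39618 *sqrt(42) / 2899041181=2153.20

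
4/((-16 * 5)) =-1/20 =-0.05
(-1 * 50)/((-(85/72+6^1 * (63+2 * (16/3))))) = 3600/31909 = 0.11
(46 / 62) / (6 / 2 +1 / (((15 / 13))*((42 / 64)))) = 7245 / 42191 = 0.17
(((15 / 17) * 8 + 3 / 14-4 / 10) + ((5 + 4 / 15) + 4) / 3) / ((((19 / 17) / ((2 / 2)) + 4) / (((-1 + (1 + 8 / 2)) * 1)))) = 213386 / 27405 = 7.79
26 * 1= 26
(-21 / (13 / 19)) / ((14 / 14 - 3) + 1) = 399 / 13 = 30.69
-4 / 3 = -1.33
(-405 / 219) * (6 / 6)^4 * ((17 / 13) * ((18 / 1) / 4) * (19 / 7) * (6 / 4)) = -1177335 / 26572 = -44.31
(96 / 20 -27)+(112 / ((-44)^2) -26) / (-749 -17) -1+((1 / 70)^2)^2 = -25776850234657 / 1112695430000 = -23.17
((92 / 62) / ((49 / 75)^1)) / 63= 1150 / 31899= 0.04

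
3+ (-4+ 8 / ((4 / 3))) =5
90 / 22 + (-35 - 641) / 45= -5411 / 495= -10.93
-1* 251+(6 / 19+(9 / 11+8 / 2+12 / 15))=-256094 / 1045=-245.07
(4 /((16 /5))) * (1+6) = 35 /4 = 8.75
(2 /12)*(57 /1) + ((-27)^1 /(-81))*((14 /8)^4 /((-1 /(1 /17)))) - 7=30239 /13056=2.32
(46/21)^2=2116/441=4.80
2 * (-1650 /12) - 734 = -1009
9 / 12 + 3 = 15 / 4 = 3.75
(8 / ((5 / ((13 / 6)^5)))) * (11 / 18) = 46.69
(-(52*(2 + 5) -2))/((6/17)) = -3077/3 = -1025.67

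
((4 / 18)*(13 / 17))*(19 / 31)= 494 / 4743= 0.10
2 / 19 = 0.11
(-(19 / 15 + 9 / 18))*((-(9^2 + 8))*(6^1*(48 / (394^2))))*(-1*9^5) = -17224.92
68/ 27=2.52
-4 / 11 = -0.36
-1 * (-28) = 28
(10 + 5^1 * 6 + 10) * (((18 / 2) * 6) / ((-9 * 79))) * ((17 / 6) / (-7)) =850 / 553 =1.54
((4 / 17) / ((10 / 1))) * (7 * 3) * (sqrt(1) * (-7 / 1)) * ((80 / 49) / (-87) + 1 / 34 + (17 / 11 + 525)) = -839521037 / 460955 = -1821.26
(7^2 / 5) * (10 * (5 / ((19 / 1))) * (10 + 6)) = 7840 / 19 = 412.63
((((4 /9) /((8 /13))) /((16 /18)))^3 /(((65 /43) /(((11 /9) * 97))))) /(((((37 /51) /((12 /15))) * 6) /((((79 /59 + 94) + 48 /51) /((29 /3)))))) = 748785306841 /9723955200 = 77.00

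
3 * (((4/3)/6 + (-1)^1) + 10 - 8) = 11/3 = 3.67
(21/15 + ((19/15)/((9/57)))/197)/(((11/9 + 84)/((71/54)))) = 453406/20398365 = 0.02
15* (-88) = -1320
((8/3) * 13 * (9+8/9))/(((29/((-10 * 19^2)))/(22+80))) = -1136081440/261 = -4352802.45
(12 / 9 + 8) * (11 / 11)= 28 / 3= 9.33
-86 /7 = -12.29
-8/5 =-1.60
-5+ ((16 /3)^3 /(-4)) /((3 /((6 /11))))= -3533 /297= -11.90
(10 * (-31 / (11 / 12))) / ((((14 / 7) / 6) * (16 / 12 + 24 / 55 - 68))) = 20925 / 1366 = 15.32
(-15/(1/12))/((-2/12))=1080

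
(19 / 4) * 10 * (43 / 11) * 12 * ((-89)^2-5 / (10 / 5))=194082435 / 11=17643857.73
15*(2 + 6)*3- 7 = 353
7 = 7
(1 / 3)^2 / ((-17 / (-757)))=757 / 153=4.95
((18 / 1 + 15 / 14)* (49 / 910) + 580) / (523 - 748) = -151067 / 58500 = -2.58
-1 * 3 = -3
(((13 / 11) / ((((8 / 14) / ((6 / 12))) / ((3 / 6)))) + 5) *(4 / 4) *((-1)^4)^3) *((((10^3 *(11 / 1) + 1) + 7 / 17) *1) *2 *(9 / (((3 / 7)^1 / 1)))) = 476700798 / 187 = 2549202.13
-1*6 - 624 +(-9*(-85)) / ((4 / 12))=1665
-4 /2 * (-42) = 84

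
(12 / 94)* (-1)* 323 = -1938 / 47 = -41.23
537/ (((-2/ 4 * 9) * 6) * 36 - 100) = -537/ 1072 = -0.50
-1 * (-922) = 922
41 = 41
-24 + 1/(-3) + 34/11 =-701/33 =-21.24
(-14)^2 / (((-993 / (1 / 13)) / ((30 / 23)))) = -1960 / 98969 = -0.02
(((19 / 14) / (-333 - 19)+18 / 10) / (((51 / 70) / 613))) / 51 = 27129541 / 915552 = 29.63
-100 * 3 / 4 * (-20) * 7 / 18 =1750 / 3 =583.33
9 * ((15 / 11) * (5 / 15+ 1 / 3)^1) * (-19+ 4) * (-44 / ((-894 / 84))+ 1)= -1032750 / 1639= -630.11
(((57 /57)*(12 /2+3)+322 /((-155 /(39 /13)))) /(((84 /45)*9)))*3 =429 /868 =0.49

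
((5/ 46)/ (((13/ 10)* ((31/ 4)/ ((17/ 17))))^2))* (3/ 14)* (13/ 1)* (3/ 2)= 9000/ 2011373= 0.00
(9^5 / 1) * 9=531441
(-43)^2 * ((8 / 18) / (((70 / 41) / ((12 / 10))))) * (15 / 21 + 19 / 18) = 33810814 / 33075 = 1022.25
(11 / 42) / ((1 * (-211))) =-11 / 8862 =-0.00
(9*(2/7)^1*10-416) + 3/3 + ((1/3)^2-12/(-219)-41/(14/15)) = -3983179/9198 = -433.05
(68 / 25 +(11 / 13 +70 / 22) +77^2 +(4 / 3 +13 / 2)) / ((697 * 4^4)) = 127489819 / 3827366400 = 0.03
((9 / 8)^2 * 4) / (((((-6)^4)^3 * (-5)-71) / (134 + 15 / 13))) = -142317 / 2263853644208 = -0.00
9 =9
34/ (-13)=-34/ 13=-2.62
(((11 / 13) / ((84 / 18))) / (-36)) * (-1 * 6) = 11 / 364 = 0.03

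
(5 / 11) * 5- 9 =-74 / 11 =-6.73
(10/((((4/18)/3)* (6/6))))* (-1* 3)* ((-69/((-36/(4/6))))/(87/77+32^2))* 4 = -31878/15787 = -2.02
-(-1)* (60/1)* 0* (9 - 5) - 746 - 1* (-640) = -106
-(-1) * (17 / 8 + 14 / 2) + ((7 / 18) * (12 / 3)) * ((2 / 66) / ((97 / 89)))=2113025 / 230472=9.17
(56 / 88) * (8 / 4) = 14 / 11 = 1.27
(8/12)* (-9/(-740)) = 3/370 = 0.01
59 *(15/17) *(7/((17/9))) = 55755/289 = 192.92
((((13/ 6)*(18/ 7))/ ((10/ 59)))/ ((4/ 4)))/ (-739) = -2301/ 51730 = -0.04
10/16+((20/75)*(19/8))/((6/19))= 2.63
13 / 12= 1.08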